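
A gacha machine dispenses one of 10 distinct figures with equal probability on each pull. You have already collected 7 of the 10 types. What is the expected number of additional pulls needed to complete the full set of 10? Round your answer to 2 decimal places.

18.33

Starting from 7 distinct types, each trial gives a new one with probability (10−i)/10 when i types are held, so the wait for the next new type is 10/(10−i).
E = 10/3 + 10/2 + 10/1 = 55/3 ≈ 18.33.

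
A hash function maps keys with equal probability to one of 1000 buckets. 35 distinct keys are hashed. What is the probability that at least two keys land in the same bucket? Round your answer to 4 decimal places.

It's easier to compute the probability that all 35 are distinct.
P(all distinct) = 1000/1000 · 999/1000 · ··· · 966/1000 ≈ 0.5477.
So the probability of at least one match is 1 − 0.5477 = 0.4523.

0.4523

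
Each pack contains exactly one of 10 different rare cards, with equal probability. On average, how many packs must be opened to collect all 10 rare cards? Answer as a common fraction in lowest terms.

7381/252

After i distinct types are collected, each trial gives a new one with probability (10−i)/10, so the expected wait for the next new type is 10/(10−i).
E = 10/10 + 10/9 + 10/8 + 10/7 + 10/6 + 10/5 + 10/4 + 10/3 + 10/2 + 10/1 = 7381/252.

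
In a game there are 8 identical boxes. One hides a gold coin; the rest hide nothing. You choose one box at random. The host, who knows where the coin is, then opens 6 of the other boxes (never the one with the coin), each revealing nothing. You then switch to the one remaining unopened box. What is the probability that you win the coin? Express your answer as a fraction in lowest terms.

Your original box holds the coin with probability 1/8, so the other 7 collectively hold it with probability 7/8.
The host can always find 6 empty boxes to open, so the reveals don't change that 7/8; it is now spread over the 1 remaining unopened box.
P(win by switching) = (7/8) · (1/1) = 7/8.

7/8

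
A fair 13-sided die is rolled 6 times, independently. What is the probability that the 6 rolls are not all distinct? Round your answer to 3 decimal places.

P(all 6 different) = 13/13 · 12/13 · ··· · 8/13 ≈ 0.256.
P(at least two equal) = 1 − 0.256 = 0.744.

0.744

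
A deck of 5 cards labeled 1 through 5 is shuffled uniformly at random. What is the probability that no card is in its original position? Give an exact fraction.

11/30

This is the derangement probability: permutations of 5 with no fixed point.
D(5) = 5! · (1 − 1/1! + 1/2! − ··· + (−1)^5/5!) = 44.
P = 44/120 = 11/30.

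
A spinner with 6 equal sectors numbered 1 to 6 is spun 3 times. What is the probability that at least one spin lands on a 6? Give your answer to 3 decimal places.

0.421

P(no spin lands on a 6) = (5/6)^3 ≈ 0.579.
P(at least one) = 1 − 0.579 = 0.421.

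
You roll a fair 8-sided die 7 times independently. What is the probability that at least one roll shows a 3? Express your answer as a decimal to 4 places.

0.6073

P(no roll shows a 3) = (7/8)^7 ≈ 0.3927.
P(at least one) = 1 − 0.3927 = 0.6073.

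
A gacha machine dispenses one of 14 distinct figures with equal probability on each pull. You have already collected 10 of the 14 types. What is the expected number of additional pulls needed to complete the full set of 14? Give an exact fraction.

Starting from 10 distinct types, each trial gives a new one with probability (14−i)/14 when i types are held, so the wait for the next new type is 14/(14−i).
E = 14/4 + 14/3 + 14/2 + 14/1 = 175/6.

175/6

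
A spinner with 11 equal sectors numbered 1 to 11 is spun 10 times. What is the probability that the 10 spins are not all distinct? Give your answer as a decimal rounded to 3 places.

P(all 10 different) = 11/11 · 10/11 · ··· · 2/11 ≈ 0.002.
P(at least two equal) = 1 − 0.002 = 0.998.

0.998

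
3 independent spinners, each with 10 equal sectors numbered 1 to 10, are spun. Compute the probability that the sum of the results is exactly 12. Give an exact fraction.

11/200

There are 10^3 = 1000 equally likely outcomes.
The number of ordered 3-tuples from {1,…,10} summing to 12 is 55.
P(sum = 12) = 55/1000 = 11/200.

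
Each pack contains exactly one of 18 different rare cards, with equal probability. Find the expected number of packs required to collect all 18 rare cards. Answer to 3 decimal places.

After i distinct types are collected, each trial gives a new one with probability (18−i)/18, so the expected wait for the next new type is 18/(18−i).
E = 18/18 + 18/17 + 18/16 + 18/15 + 18/14 + 18/13 + 18/12 + 18/11 + 18/10 + 18/9 + 18/8 + 18/7 + 18/6 + 18/5 + 18/4 + 18/3 + 18/2 + 18/1 = 42822903/680680 ≈ 62.912.

62.912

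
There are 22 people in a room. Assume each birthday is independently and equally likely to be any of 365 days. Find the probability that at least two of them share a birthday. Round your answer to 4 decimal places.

It's easier to compute the probability that all 22 are distinct.
P(all distinct) = 365/365 · 364/365 · ··· · 344/365 ≈ 0.5243.
So the probability of at least one match is 1 − 0.5243 = 0.4757.

0.4757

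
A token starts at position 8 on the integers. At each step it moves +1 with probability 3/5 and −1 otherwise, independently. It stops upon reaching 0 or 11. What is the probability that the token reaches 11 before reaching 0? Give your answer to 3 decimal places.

Let r = q/p = (2/5)/(3/5) = 2/3. The recurrence P(i) = p·P(i+1) + q·P(i−1) with P(0)=0, P(11)=1 gives P(i) = (1 − r^i)/(1 − r^11).
P(8) = (1 − (2/3)^8) / (1 − (2/3)^11) = 170235/175099 ≈ 0.972.

0.972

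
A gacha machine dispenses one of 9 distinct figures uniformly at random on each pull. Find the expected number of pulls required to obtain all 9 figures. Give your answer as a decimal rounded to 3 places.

25.461

After i distinct types are collected, each trial gives a new one with probability (9−i)/9, so the expected wait for the next new type is 9/(9−i).
E = 9/9 + 9/8 + 9/7 + 9/6 + 9/5 + 9/4 + 9/3 + 9/2 + 9/1 = 7129/280 ≈ 25.461.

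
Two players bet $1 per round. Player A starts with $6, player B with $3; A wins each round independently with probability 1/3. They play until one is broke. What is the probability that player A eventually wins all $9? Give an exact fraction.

9/73

Let r = q/p = (2/3)/(1/3) = 2. The recurrence P(i) = p·P(i+1) + q·P(i−1) with P(0)=0, P(9)=1 gives P(i) = (1 − r^i)/(1 − r^9).
P(6) = (1 − (2)^6) / (1 − (2)^9) = 9/73.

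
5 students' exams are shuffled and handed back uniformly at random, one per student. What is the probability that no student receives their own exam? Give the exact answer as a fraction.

This is the derangement probability: permutations of 5 with no fixed point.
D(5) = 5! · (1 − 1/1! + 1/2! − ··· + (−1)^5/5!) = 44.
P = 44/120 = 11/30.

11/30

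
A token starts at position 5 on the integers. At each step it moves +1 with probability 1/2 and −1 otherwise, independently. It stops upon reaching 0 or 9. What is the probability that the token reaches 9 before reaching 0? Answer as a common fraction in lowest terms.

With a fair step, P(i) = ½P(i−1) + ½P(i+1) with P(0)=0, P(9)=1 has the linear solution P(i) = i/9.
P(5) = 5/9.

5/9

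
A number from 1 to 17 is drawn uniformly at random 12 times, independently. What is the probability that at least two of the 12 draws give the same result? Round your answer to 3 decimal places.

0.995

P(all 12 different) = 17/17 · 16/17 · ··· · 6/17 ≈ 0.005.
P(at least two equal) = 1 − 0.005 = 0.995.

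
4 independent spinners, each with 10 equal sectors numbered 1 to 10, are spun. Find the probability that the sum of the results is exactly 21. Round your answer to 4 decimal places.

There are 10^4 = 10000 equally likely outcomes.
The number of ordered 4-tuples from {1,…,10} summing to 21 is 660.
P(sum = 21) = 660/10000 = 33/500 ≈ 0.0660.

0.0660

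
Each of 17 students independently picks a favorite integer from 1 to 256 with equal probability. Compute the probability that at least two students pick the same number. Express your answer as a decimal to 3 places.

0.419

It's easier to compute the probability that all 17 are distinct.
P(all distinct) = 256/256 · 255/256 · ··· · 240/256 ≈ 0.581.
So the probability of at least one match is 1 − 0.581 = 0.419.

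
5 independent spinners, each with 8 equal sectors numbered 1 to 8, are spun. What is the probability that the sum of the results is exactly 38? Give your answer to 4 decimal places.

There are 8^5 = 32768 equally likely outcomes.
The number of ordered 5-tuples from {1,…,8} summing to 38 is 15.
P(sum = 38) = 15/32768 ≈ 0.0005.

0.0005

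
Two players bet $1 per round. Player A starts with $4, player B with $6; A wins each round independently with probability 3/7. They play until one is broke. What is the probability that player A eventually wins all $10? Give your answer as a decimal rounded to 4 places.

Let r = q/p = (4/7)/(3/7) = 4/3. The recurrence P(i) = p·P(i+1) + q·P(i−1) with P(0)=0, P(10)=1 gives P(i) = (1 − r^i)/(1 − r^10).
P(4) = (1 − (4/3)^4) / (1 − (4/3)^10) = 18225/141361 ≈ 0.1289.

0.1289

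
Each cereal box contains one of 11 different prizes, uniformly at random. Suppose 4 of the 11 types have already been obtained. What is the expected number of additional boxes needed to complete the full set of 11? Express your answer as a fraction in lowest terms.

Starting from 4 distinct types, each trial gives a new one with probability (11−i)/11 when i types are held, so the wait for the next new type is 11/(11−i).
E = 11/7 + 11/6 + 11/5 + 11/4 + 11/3 + 11/2 + 11/1 = 3993/140.

3993/140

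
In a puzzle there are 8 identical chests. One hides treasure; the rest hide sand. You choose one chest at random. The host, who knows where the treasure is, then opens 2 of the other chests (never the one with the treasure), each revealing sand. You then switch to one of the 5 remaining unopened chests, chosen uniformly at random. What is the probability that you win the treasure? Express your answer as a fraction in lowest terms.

Your original chest holds the treasure with probability 1/8, so the other 7 collectively hold it with probability 7/8.
The host can always find 2 empty chests to open, so the reveals don't change that 7/8; it is now spread over the 5 remaining unopened chests.
P(win by switching) = (7/8) · (1/5) = 7/40.

7/40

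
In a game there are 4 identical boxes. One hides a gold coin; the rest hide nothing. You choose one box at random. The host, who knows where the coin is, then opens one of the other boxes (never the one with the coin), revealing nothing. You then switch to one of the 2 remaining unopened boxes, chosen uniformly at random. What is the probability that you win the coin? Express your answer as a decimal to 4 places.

Your original box holds the coin with probability 1/4, so the other 3 collectively hold it with probability 3/4.
The host can always find an empty box to open, so this doesn't change that 3/4; it is now spread over the 2 remaining unopened boxes.
P(win by switching) = (3/4) · (1/2) = 3/8 ≈ 0.3750.

0.3750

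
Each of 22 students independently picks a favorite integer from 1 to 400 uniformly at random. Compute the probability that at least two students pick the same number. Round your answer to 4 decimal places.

0.4446

It's easier to compute the probability that all 22 are distinct.
P(all distinct) = 400/400 · 399/400 · ··· · 379/400 ≈ 0.5554.
So the probability of at least one match is 1 − 0.5554 = 0.4446.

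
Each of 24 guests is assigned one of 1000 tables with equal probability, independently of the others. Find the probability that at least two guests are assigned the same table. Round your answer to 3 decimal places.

0.243

It's easier to compute the probability that all 24 are distinct.
P(all distinct) = 1000/1000 · 999/1000 · ··· · 977/1000 ≈ 0.757.
So the probability of at least one match is 1 − 0.757 = 0.243.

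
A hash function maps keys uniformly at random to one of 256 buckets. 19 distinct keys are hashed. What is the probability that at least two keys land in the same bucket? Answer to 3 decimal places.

It's easier to compute the probability that all 19 are distinct.
P(all distinct) = 256/256 · 255/256 · ··· · 238/256 ≈ 0.504.
So the probability of at least one match is 1 − 0.504 = 0.496.

0.496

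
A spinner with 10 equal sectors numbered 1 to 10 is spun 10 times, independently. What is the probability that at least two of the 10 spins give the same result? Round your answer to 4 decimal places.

0.9996

P(all 10 different) = 10/10 · 9/10 · ··· · 1/10 ≈ 0.0004.
P(at least two equal) = 1 − 0.0004 = 0.9996.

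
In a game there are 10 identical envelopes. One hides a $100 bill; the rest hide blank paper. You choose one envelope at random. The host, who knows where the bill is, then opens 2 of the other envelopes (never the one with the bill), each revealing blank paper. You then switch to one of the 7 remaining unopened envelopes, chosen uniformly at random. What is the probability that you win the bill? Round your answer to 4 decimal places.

0.1286

Your original envelope holds the bill with probability 1/10, so the other 9 collectively hold it with probability 9/10.
The host can always find 2 empty envelopes to open, so the reveals don't change that 9/10; it is now spread over the 7 remaining unopened envelopes.
P(win by switching) = (9/10) · (1/7) = 9/70 ≈ 0.1286.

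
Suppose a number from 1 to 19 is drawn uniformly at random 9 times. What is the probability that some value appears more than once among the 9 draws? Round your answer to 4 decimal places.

0.8961

P(all 9 different) = 19/19 · 18/19 · ··· · 11/19 ≈ 0.1039.
P(at least two equal) = 1 − 0.1039 = 0.8961.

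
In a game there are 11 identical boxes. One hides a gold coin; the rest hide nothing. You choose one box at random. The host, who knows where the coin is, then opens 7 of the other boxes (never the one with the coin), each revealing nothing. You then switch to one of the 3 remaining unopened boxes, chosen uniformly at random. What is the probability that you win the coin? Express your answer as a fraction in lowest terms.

Your original box holds the coin with probability 1/11, so the other 10 collectively hold it with probability 10/11.
The host can always find 7 empty boxes to open, so the reveals don't change that 10/11; it is now spread over the 3 remaining unopened boxes.
P(win by switching) = (10/11) · (1/3) = 10/33.

10/33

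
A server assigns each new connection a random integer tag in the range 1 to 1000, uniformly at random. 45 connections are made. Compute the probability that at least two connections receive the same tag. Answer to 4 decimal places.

It's easier to compute the probability that all 45 are distinct.
P(all distinct) = 1000/1000 · 999/1000 · ··· · 956/1000 ≈ 0.3660.
So the probability of at least one match is 1 − 0.3660 = 0.6340.

0.6340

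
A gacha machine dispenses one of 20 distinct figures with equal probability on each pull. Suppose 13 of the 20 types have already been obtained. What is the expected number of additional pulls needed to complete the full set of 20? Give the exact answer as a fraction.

Starting from 13 distinct types, each trial gives a new one with probability (20−i)/20 when i types are held, so the wait for the next new type is 20/(20−i).
E = 20/7 + 20/6 + 20/5 + 20/4 + 20/3 + 20/2 + 20/1 = 363/7.

363/7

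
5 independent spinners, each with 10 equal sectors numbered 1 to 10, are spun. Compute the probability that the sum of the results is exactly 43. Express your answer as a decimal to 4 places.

0.0033

There are 10^5 = 100000 equally likely outcomes.
The number of ordered 5-tuples from {1,…,10} summing to 43 is 330.
P(sum = 43) = 330/100000 = 33/10000 ≈ 0.0033.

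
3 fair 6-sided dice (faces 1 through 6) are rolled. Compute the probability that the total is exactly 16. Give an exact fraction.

There are 6^3 = 216 equally likely outcomes.
The number of ordered 3-tuples from {1,…,6} summing to 16 is 6.
P(sum = 16) = 6/216 = 1/36.

1/36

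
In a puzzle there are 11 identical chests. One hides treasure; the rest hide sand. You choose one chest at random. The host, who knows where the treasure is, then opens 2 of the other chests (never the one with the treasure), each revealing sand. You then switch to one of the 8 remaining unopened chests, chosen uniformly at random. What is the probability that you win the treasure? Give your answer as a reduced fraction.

5/44

Your original chest holds the treasure with probability 1/11, so the other 10 collectively hold it with probability 10/11.
The host can always find 2 empty chests to open, so the reveals don't change that 10/11; it is now spread over the 8 remaining unopened chests.
P(win by switching) = (10/11) · (1/8) = 5/44.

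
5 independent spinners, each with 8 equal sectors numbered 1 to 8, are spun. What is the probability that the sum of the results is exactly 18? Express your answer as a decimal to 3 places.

There are 8^5 = 32768 equally likely outcomes.
The number of ordered 5-tuples from {1,…,8} summing to 18 is 1750.
P(sum = 18) = 1750/32768 = 875/16384 ≈ 0.053.

0.053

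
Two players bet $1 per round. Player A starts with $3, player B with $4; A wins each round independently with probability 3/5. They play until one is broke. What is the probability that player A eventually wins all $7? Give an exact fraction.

Let r = q/p = (2/5)/(3/5) = 2/3. The recurrence P(i) = p·P(i+1) + q·P(i−1) with P(0)=0, P(7)=1 gives P(i) = (1 − r^i)/(1 − r^7).
P(3) = (1 − (2/3)^3) / (1 − (2/3)^7) = 1539/2059.

1539/2059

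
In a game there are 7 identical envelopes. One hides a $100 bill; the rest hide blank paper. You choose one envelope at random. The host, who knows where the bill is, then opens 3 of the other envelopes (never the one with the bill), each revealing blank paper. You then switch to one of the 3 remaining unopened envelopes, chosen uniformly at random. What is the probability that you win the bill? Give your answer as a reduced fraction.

Your original envelope holds the bill with probability 1/7, so the other 6 collectively hold it with probability 6/7.
The host can always find 3 empty envelopes to open, so the reveals don't change that 6/7; it is now spread over the 3 remaining unopened envelopes.
P(win by switching) = (6/7) · (1/3) = 2/7.

2/7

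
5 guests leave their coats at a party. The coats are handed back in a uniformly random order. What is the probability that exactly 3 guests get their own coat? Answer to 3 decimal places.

Choose which 3 of the 5 are fixed: C(5,3) = 10 ways.
The remaining 2 must have no fixed point: D(2) = 1.
P = 10·1/120 = 1/12 ≈ 0.083.

0.083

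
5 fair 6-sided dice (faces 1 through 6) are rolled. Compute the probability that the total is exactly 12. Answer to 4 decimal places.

0.0392

There are 6^5 = 7776 equally likely outcomes.
The number of ordered 5-tuples from {1,…,6} summing to 12 is 305.
P(sum = 12) = 305/7776 ≈ 0.0392.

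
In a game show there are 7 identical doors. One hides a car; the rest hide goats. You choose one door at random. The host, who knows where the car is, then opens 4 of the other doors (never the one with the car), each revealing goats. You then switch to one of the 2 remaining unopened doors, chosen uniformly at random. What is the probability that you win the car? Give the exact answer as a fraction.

3/7

Your original door holds the car with probability 1/7, so the other 6 collectively hold it with probability 6/7.
The host can always find 4 empty doors to open, so the reveals don't change that 6/7; it is now spread over the 2 remaining unopened doors.
P(win by switching) = (6/7) · (1/2) = 3/7.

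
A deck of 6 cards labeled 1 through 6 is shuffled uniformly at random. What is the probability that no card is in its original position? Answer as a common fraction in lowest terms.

53/144

This is the derangement probability: permutations of 6 with no fixed point.
D(6) = 6! · (1 − 1/1! + 1/2! − ··· + (−1)^6/6!) = 265.
P = 265/720 = 53/144.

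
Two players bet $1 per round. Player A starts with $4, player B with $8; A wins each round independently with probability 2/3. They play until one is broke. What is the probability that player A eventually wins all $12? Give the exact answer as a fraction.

256/273

Let r = q/p = (1/3)/(2/3) = 1/2. The recurrence P(i) = p·P(i+1) + q·P(i−1) with P(0)=0, P(12)=1 gives P(i) = (1 − r^i)/(1 − r^12).
P(4) = (1 − (1/2)^4) / (1 − (1/2)^12) = 256/273.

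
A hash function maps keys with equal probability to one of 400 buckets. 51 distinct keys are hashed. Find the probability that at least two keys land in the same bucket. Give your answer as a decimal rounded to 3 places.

0.964

It's easier to compute the probability that all 51 are distinct.
P(all distinct) = 400/400 · 399/400 · ··· · 350/400 ≈ 0.036.
So the probability of at least one match is 1 − 0.036 = 0.964.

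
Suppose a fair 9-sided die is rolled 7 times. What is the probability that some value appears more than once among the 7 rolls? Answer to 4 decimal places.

0.9621

P(all 7 different) = 9/9 · 8/9 · ··· · 3/9 ≈ 0.0379.
P(at least two equal) = 1 − 0.0379 = 0.9621.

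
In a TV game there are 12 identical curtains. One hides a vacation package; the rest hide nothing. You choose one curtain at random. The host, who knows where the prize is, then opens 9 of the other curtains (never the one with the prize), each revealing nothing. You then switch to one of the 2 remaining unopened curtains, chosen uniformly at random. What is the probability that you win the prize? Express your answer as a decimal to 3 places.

Your original curtain holds the prize with probability 1/12, so the other 11 collectively hold it with probability 11/12.
The host can always find 9 empty curtains to open, so the reveals don't change that 11/12; it is now spread over the 2 remaining unopened curtains.
P(win by switching) = (11/12) · (1/2) = 11/24 ≈ 0.458.

0.458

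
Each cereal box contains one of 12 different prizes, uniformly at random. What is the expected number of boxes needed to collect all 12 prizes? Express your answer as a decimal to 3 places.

After i distinct types are collected, each trial gives a new one with probability (12−i)/12, so the expected wait for the next new type is 12/(12−i).
E = 12/12 + 12/11 + 12/10 + 12/9 + 12/8 + 12/7 + 12/6 + 12/5 + 12/4 + 12/3 + 12/2 + 12/1 = 86021/2310 ≈ 37.239.

37.239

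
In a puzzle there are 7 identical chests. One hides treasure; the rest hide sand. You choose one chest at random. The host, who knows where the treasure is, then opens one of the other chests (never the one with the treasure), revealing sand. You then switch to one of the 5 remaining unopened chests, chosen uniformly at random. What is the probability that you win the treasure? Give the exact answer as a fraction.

Your original chest holds the treasure with probability 1/7, so the other 6 collectively hold it with probability 6/7.
The host can always find an empty chest to open, so this doesn't change that 6/7; it is now spread over the 5 remaining unopened chests.
P(win by switching) = (6/7) · (1/5) = 6/35.

6/35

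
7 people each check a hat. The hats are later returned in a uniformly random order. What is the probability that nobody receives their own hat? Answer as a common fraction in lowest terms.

This is the derangement probability: permutations of 7 with no fixed point.
D(7) = 7! · (1 − 1/1! + 1/2! − ··· + (−1)^7/7!) = 1854.
P = 1854/5040 = 103/280.

103/280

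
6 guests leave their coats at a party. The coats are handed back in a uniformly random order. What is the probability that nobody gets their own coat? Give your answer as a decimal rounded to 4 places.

This is the derangement probability: permutations of 6 with no fixed point.
D(6) = 6! · (1 − 1/1! + 1/2! − ··· + (−1)^6/6!) = 265.
P = 265/720 = 53/144 ≈ 0.3681.

0.3681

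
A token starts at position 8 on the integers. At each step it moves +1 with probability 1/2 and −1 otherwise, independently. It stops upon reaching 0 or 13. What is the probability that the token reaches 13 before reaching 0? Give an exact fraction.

With a fair step, P(i) = ½P(i−1) + ½P(i+1) with P(0)=0, P(13)=1 has the linear solution P(i) = i/13.
P(8) = 8/13.

8/13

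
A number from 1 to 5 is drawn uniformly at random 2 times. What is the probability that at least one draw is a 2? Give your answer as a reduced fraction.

P(no draw is a 2) = (4/5)^2 = 16/25.
P(at least one) = 1 − 16/25 = 9/25.

9/25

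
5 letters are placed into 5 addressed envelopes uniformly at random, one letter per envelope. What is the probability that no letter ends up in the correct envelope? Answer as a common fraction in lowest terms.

This is the derangement probability: permutations of 5 with no fixed point.
D(5) = 5! · (1 − 1/1! + 1/2! − ··· + (−1)^5/5!) = 44.
P = 44/120 = 11/30.

11/30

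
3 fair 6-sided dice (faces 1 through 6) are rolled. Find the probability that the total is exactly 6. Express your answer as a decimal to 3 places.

0.046

There are 6^3 = 216 equally likely outcomes.
The number of ordered 3-tuples from {1,…,6} summing to 6 is 10.
P(sum = 6) = 10/216 = 5/108 ≈ 0.046.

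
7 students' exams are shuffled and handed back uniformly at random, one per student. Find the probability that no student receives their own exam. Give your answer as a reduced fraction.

This is the derangement probability: permutations of 7 with no fixed point.
D(7) = 7! · (1 − 1/1! + 1/2! − ··· + (−1)^7/7!) = 1854.
P = 1854/5040 = 103/280.

103/280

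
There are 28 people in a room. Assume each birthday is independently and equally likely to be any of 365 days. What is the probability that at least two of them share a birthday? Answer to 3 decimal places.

0.654

It's easier to compute the probability that all 28 are distinct.
P(all distinct) = 365/365 · 364/365 · ··· · 338/365 ≈ 0.346.
So the probability of at least one match is 1 − 0.346 = 0.654.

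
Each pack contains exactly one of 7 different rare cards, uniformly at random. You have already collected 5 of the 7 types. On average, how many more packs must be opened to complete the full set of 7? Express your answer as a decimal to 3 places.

Starting from 5 distinct types, each trial gives a new one with probability (7−i)/7 when i types are held, so the wait for the next new type is 7/(7−i).
E = 7/2 + 7/1 = 21/2 ≈ 10.500.

10.500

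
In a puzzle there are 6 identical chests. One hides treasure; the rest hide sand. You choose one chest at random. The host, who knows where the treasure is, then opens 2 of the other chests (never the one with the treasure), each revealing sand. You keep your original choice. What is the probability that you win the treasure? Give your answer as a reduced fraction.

1/6

The host can always open 2 empty chests regardless of your choice, so the reveals give no information about your original chest.
P(win by staying) = 1/6.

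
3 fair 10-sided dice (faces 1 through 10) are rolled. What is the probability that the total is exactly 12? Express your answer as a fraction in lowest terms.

11/200

There are 10^3 = 1000 equally likely outcomes.
The number of ordered 3-tuples from {1,…,10} summing to 12 is 55.
P(sum = 12) = 55/1000 = 11/200.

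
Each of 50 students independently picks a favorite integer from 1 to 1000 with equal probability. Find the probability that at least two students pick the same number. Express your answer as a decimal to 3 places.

0.712

It's easier to compute the probability that all 50 are distinct.
P(all distinct) = 1000/1000 · 999/1000 · ··· · 951/1000 ≈ 0.288.
So the probability of at least one match is 1 − 0.288 = 0.712.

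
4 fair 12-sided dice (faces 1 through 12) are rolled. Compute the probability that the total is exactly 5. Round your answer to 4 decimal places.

0.0002

There are 12^4 = 20736 equally likely outcomes.
The number of ordered 4-tuples from {1,…,12} summing to 5 is 4.
P(sum = 5) = 4/20736 = 1/5184 ≈ 0.0002.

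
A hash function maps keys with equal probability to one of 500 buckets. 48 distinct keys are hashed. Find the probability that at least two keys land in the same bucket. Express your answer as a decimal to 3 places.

It's easier to compute the probability that all 48 are distinct.
P(all distinct) = 500/500 · 499/500 · ··· · 453/500 ≈ 0.097.
So the probability of at least one match is 1 − 0.097 = 0.903.

0.903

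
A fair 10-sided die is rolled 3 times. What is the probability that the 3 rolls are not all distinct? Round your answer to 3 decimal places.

P(all 3 different) = 10/10 · 9/10 · ··· · 8/10 ≈ 0.720.
P(at least two equal) = 1 − 0.720 = 0.280.

0.280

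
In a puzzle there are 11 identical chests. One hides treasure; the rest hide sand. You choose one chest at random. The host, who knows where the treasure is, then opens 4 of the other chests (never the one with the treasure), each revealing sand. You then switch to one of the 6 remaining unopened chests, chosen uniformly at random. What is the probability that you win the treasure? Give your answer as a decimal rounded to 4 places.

Your original chest holds the treasure with probability 1/11, so the other 10 collectively hold it with probability 10/11.
The host can always find 4 empty chests to open, so the reveals don't change that 10/11; it is now spread over the 6 remaining unopened chests.
P(win by switching) = (10/11) · (1/6) = 5/33 ≈ 0.1515.

0.1515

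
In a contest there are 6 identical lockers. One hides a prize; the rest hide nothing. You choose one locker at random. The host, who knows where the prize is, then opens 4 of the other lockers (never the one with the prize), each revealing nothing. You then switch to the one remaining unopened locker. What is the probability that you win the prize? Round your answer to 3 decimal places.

0.833

Your original locker holds the prize with probability 1/6, so the other 5 collectively hold it with probability 5/6.
The host can always find 4 empty lockers to open, so the reveals don't change that 5/6; it is now spread over the 1 remaining unopened locker.
P(win by switching) = (5/6) · (1/1) = 5/6 ≈ 0.833.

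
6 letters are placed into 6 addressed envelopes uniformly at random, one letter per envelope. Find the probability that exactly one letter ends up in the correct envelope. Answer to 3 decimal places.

0.367

Choose which one is fixed: C(6,1) = 6 ways.
The remaining 5 must have no fixed point: D(5) = 44.
P = 6·44/720 = 11/30 ≈ 0.367.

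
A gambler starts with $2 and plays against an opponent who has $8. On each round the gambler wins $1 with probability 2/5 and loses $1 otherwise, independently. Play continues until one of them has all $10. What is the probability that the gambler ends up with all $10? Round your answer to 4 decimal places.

0.0221

Let r = q/p = (3/5)/(2/5) = 3/2. The recurrence P(i) = p·P(i+1) + q·P(i−1) with P(0)=0, P(10)=1 gives P(i) = (1 − r^i)/(1 − r^10).
P(2) = (1 − (3/2)^2) / (1 − (3/2)^10) = 256/11605 ≈ 0.0221.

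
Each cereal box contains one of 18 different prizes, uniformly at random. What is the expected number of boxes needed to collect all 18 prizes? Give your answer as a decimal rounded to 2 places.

After i distinct types are collected, each trial gives a new one with probability (18−i)/18, so the expected wait for the next new type is 18/(18−i).
E = 18/18 + 18/17 + 18/16 + 18/15 + 18/14 + 18/13 + 18/12 + 18/11 + 18/10 + 18/9 + 18/8 + 18/7 + 18/6 + 18/5 + 18/4 + 18/3 + 18/2 + 18/1 = 42822903/680680 ≈ 62.91.

62.91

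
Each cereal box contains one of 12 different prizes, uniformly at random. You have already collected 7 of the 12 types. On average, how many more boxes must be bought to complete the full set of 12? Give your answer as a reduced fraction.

Starting from 7 distinct types, each trial gives a new one with probability (12−i)/12 when i types are held, so the wait for the next new type is 12/(12−i).
E = 12/5 + 12/4 + 12/3 + 12/2 + 12/1 = 137/5.

137/5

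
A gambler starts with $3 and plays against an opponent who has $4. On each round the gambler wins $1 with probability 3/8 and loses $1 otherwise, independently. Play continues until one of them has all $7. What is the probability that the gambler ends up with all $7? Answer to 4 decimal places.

Let r = q/p = (5/8)/(3/8) = 5/3. The recurrence P(i) = p·P(i+1) + q·P(i−1) with P(0)=0, P(7)=1 gives P(i) = (1 − r^i)/(1 − r^7).
P(3) = (1 − (5/3)^3) / (1 − (5/3)^7) = 3969/37969 ≈ 0.1045.

0.1045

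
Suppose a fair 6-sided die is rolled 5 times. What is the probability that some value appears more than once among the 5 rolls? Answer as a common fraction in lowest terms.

49/54

P(all 5 different) = 6/6 · 5/6 · ··· · 2/6 = 5/54.
P(at least two equal) = 1 − 5/54 = 49/54.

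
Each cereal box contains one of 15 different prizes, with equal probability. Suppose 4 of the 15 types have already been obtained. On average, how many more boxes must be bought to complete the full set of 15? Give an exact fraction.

Starting from 4 distinct types, each trial gives a new one with probability (15−i)/15 when i types are held, so the wait for the next new type is 15/(15−i).
E = 15/11 + 15/10 + 15/9 + 15/8 + 15/7 + 15/6 + 15/5 + 15/4 + 15/3 + 15/2 + 15/1 = 83711/1848.

83711/1848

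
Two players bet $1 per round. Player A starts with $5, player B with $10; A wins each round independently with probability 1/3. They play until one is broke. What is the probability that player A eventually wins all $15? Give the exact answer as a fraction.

Let r = q/p = (2/3)/(1/3) = 2. The recurrence P(i) = p·P(i+1) + q·P(i−1) with P(0)=0, P(15)=1 gives P(i) = (1 − r^i)/(1 − r^15).
P(5) = (1 − (2)^5) / (1 − (2)^15) = 1/1057.

1/1057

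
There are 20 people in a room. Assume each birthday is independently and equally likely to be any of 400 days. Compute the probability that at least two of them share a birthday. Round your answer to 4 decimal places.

It's easier to compute the probability that all 20 are distinct.
P(all distinct) = 400/400 · 399/400 · ··· · 381/400 ≈ 0.6170.
So the probability of at least one match is 1 − 0.6170 = 0.3830.

0.3830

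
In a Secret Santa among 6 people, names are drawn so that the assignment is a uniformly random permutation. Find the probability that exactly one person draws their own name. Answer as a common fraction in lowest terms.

Choose which one is fixed: C(6,1) = 6 ways.
The remaining 5 must have no fixed point: D(5) = 44.
P = 6·44/720 = 11/30.

11/30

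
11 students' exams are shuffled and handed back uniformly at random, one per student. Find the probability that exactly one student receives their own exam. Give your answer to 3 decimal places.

Choose which one is fixed: C(11,1) = 11 ways.
The remaining 10 must have no fixed point: D(10) = 1334961.
P = 11·1334961/39916800 = 16481/44800 ≈ 0.368.

0.368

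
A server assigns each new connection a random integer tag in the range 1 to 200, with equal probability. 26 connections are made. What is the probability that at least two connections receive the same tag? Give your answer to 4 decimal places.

0.8171

It's easier to compute the probability that all 26 are distinct.
P(all distinct) = 200/200 · 199/200 · ··· · 175/200 ≈ 0.1829.
So the probability of at least one match is 1 − 0.1829 = 0.8171.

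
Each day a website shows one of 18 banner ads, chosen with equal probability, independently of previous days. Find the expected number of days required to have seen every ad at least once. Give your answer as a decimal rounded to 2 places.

62.91

After i distinct types are collected, each trial gives a new one with probability (18−i)/18, so the expected wait for the next new type is 18/(18−i).
E = 18/18 + 18/17 + 18/16 + 18/15 + 18/14 + 18/13 + 18/12 + 18/11 + 18/10 + 18/9 + 18/8 + 18/7 + 18/6 + 18/5 + 18/4 + 18/3 + 18/2 + 18/1 = 42822903/680680 ≈ 62.91.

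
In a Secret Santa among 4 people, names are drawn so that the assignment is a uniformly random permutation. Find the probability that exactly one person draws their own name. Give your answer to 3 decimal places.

Choose which one is fixed: C(4,1) = 4 ways.
The remaining 3 must have no fixed point: D(3) = 2.
P = 4·2/24 = 1/3 ≈ 0.333.

0.333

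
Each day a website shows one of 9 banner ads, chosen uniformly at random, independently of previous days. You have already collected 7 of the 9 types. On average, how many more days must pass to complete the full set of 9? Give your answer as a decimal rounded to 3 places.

Starting from 7 distinct types, each trial gives a new one with probability (9−i)/9 when i types are held, so the wait for the next new type is 9/(9−i).
E = 9/2 + 9/1 = 27/2 ≈ 13.500.

13.500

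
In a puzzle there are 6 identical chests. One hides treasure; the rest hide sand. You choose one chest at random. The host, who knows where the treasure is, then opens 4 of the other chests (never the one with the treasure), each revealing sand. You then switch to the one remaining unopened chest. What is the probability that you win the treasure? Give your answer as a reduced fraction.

5/6

Your original chest holds the treasure with probability 1/6, so the other 5 collectively hold it with probability 5/6.
The host can always find 4 empty chests to open, so the reveals don't change that 5/6; it is now spread over the 1 remaining unopened chest.
P(win by switching) = (5/6) · (1/1) = 5/6.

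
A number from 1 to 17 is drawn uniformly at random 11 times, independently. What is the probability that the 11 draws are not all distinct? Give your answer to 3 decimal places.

P(all 11 different) = 17/17 · 16/17 · ··· · 7/17 ≈ 0.014.
P(at least two equal) = 1 − 0.014 = 0.986.

0.986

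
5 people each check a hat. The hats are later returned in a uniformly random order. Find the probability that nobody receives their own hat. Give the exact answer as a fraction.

11/30

This is the derangement probability: permutations of 5 with no fixed point.
D(5) = 5! · (1 − 1/1! + 1/2! − ··· + (−1)^5/5!) = 44.
P = 44/120 = 11/30.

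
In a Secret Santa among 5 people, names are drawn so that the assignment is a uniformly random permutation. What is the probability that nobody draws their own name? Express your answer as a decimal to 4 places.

0.3667

This is the derangement probability: permutations of 5 with no fixed point.
D(5) = 5! · (1 − 1/1! + 1/2! − ··· + (−1)^5/5!) = 44.
P = 44/120 = 11/30 ≈ 0.3667.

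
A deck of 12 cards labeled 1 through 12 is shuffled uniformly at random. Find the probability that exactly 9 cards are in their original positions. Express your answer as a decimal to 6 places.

0.000001

Choose which 9 of the 12 are fixed: C(12,9) = 220 ways.
The remaining 3 must have no fixed point: D(3) = 2.
P = 220·2/479001600 = 1/1088640 ≈ 0.000001.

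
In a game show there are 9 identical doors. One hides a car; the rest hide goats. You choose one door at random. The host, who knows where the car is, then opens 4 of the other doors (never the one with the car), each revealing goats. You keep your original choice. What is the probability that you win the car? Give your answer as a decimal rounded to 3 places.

0.111

The host can always open 4 empty doors regardless of your choice, so the reveals give no information about your original door.
P(win by staying) = 1/9 ≈ 0.111.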